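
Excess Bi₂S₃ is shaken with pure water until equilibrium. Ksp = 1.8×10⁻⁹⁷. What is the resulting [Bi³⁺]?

Bi₂S₃(s) ⇌ 2 Bi³⁺(aq) + 3 S²⁻(aq)
Let s be the molar solubility. Then [Bi³⁺] = 2s and [S²⁻] = 3s.
Ksp = [Bi³⁺]^2[S²⁻]^3 = (2s)^2 · (3s)^3 = 108s^5 = 1.8×10⁻⁹⁷
s = 1.8×10⁻²⁰ mol L⁻¹
[Bi³⁺] = 2s = 3.5×10⁻²⁰ mol L⁻¹

3.5×10⁻²⁰ M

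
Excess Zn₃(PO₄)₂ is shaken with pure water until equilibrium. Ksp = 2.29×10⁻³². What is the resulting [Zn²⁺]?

Zn₃(PO₄)₂(s) ⇌ 3 Zn²⁺(aq) + 2 PO₄³⁻(aq)
With molar solubility s: [Zn²⁺] = 3s, [PO₄³⁻] = 2s.
Ksp = [Zn²⁺]^3[PO₄³⁻]^2 = (3s)^3 · (2s)^2 = 108s^5 = 2.29×10⁻³²
s = 1.84×10⁻⁷ mol L⁻¹
[Zn²⁺] = 3s = 5.53×10⁻⁷ mol L⁻¹

5.53×10⁻⁷ M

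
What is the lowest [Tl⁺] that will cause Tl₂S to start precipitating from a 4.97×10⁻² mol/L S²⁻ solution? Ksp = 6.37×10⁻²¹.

3.58×10⁻¹⁰ M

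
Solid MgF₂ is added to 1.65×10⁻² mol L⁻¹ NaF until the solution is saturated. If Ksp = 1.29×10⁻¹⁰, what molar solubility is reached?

MgF₂(s) ⇌ Mg²⁺(aq) + 2 F⁻(aq)
The solution already contains F⁻ at 1.65×10⁻² mol L⁻¹. Let s be the molar solubility of MgF₂.
[F⁻] ≈ 1.65×10⁻² mol L⁻¹ (common ion dominates); [Mg²⁺] = s.
Ksp = [Mg²⁺][F⁻]^2 = s(1.65×10⁻²)^2
s = 1.29×10⁻¹⁰ / (1.65×10⁻²)^2 = 4.74×10⁻⁷
s = 4.74×10⁻⁷ mol L⁻¹

4.74×10⁻⁷ M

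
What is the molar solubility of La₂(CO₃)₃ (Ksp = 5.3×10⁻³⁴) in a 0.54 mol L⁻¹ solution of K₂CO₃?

2.9×10⁻¹⁷ M

La₂(CO₃)₃(s) ⇌ 2 La³⁺(aq) + 3 CO₃²⁻(aq)
Let s be the solubility of La₂(CO₃)₃ here. The common ion gives [CO₃²⁻] ≈ 0.54 mol L⁻¹, and [La³⁺] = 2s.
Ksp = [La³⁺]^2[CO₃²⁻]^3 = (2s)^2(0.54)^3
(2s)^2 = 5.3×10⁻³⁴ / (0.54)^3 = 3.4×10⁻³³
s = 2.9×10⁻¹⁷ mol L⁻¹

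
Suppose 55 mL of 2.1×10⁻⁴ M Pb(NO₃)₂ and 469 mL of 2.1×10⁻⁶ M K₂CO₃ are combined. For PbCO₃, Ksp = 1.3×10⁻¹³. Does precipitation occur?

Yes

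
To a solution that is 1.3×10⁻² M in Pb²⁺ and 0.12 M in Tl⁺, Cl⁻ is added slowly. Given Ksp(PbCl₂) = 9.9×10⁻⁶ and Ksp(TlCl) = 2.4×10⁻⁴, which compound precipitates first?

Each salt precipitates once Q = Ksp for that salt.
For PbCl₂: [Cl⁻] = (Ksp/[Pb²⁺])^(1/2) = 2.8×10⁻² M
For TlCl: [Cl⁻] = (Ksp/[Tl⁺]) = 2.0×10⁻³ M
TlCl requires the lower [Cl⁻], so it precipitates first.

TlCl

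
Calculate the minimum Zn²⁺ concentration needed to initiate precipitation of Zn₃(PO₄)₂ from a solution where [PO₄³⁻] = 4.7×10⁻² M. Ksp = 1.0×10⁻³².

1.7×10⁻¹⁰ M

Precipitation begins when Q = Ksp.
Zn₃(PO₄)₂(s) ⇌ 3 Zn²⁺(aq) + 2 PO₄³⁻(aq)
Ksp = [Zn²⁺]^3[PO₄³⁻]^2 = [Zn²⁺]^3(4.7×10⁻²)^2
[Zn²⁺]^3 = 1.0×10⁻³² / (4.7×10⁻²)^2 = 4.5×10⁻³⁰
[Zn²⁺] = 1.7×10⁻¹⁰ M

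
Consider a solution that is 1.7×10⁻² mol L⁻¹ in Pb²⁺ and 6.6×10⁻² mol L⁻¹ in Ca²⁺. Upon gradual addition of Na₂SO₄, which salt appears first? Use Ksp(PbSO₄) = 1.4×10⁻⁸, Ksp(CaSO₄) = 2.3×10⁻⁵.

Each salt precipitates once Q = Ksp for that salt.
For PbSO₄: [SO₄²⁻] = (Ksp/[Pb²⁺]) = 8.2×10⁻⁷ mol L⁻¹
For CaSO₄: [SO₄²⁻] = (Ksp/[Ca²⁺]) = 3.5×10⁻⁴ mol L⁻¹
The smaller threshold [SO₄²⁻] is reached first, so PbSO₄ precipitates first.

PbSO₄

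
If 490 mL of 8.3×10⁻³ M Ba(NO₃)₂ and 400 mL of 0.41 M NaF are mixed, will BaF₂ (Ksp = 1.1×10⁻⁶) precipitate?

After mixing, V = 490 mL + 400 mL = 890 mL.
[Ba²⁺] = (8.3×10⁻³)(490)/890 = 4.6×10⁻³ M
[F⁻] = (0.41)(400)/890 = 0.18 M
Q = [Ba²⁺][F⁻]^2 = 1.6×10⁻⁴
Since Q (1.6×10⁻⁴) exceeds Ksp (1.1×10⁻⁶), BaF₂ will precipitate.

Yes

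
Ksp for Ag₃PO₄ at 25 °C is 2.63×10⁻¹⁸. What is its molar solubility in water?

Ag₃PO₄(s) ⇌ 3 Ag⁺(aq) + PO₄³⁻(aq)
If s mol/L of Ag₃PO₄ dissolves, [Ag⁺] = 3s and [PO₄³⁻] = s.
Ksp = [Ag⁺]^3[PO₄³⁻] = (3s)^3 · s = 27s^4
27s^4 = 2.63×10⁻¹⁸  ⇒  s^4 = 9.74×10⁻²⁰
s = 1.77×10⁻⁵ mol/L

1.77×10⁻⁵ M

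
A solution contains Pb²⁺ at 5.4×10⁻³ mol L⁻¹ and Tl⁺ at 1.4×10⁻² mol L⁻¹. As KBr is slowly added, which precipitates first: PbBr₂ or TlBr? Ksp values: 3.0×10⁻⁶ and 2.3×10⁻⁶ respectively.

The threshold for precipitation is Q = Ksp.
For PbBr₂: [Br⁻] = (Ksp/[Pb²⁺])^(1/2) = 2.4×10⁻² mol L⁻¹
For TlBr: [Br⁻] = (Ksp/[Tl⁺]) = 1.6×10⁻⁴ mol L⁻¹
The smaller threshold [Br⁻] is reached first, so TlBr precipitates first.

TlBr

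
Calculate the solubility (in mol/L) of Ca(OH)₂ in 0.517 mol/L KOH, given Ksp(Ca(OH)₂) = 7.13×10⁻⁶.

2.67×10⁻⁵ M

Ca(OH)₂(s) ⇌ Ca²⁺(aq) + 2 OH⁻(aq)
With OH⁻ already at 0.517 mol/L and s small, take [OH⁻] ≈ 0.517 mol/L and [Ca²⁺] = s.
Ksp = [Ca²⁺][OH⁻]^2 = s(0.517)^2
s = 7.13×10⁻⁶ / (0.517)^2 = 2.67×10⁻⁵
s = 2.67×10⁻⁵ mol/L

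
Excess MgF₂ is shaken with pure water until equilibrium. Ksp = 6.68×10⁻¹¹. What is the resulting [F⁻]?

5.11×10⁻⁴ M

MgF₂(s) ⇌ Mg²⁺(aq) + 2 F⁻(aq)
Let s be the molar solubility. Then [Mg²⁺] = s and [F⁻] = 2s.
Ksp = [Mg²⁺][F⁻]^2 = s · (2s)^2 = 4s^3 = 6.68×10⁻¹¹
s = 2.56×10⁻⁴ mol/L
[F⁻] = 2s = 5.11×10⁻⁴ mol/L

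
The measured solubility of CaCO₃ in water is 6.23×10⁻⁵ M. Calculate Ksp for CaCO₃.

CaCO₃(s) ⇌ Ca²⁺(aq) + CO₃²⁻(aq)
Let s be the molar solubility. Then [Ca²⁺] = s and [CO₃²⁻] = s.
Ksp = [Ca²⁺][CO₃²⁻] = s · s = s^2
Ksp = (6.23×10⁻⁵)^2 = 3.88×10⁻⁹

Ksp = 3.88×10⁻⁹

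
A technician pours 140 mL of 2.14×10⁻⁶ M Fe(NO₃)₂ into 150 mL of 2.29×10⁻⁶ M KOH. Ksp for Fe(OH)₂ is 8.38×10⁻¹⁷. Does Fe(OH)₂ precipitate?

The combined volume is 290 mL.
[Fe²⁺] = (2.14×10⁻⁶)(140)/290 = 1.03×10⁻⁶ M
[OH⁻] = (2.29×10⁻⁶)(150)/290 = 1.18×10⁻⁶ M
Q = [Fe²⁺][OH⁻]^2 = 1.45×10⁻¹⁸
Since Q (1.45×10⁻¹⁸) is less than Ksp (8.38×10⁻¹⁷), no Fe(OH)₂ precipitates.

No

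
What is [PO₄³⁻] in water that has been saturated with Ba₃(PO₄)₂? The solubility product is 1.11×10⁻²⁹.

1.27×10⁻⁶ M

Ba₃(PO₄)₂(s) ⇌ 3 Ba²⁺(aq) + 2 PO₄³⁻(aq)
With molar solubility s: [Ba²⁺] = 3s, [PO₄³⁻] = 2s.
Ksp = [Ba²⁺]^3[PO₄³⁻]^2 = (3s)^3 · (2s)^2 = 108s^5 = 1.11×10⁻²⁹
s = 6.34×10⁻⁷ M
[PO₄³⁻] = 2s = 1.27×10⁻⁶ M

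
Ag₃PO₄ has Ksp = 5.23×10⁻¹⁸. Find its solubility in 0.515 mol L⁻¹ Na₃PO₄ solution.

7.22×10⁻⁷ M

Ag₃PO₄(s) ⇌ 3 Ag⁺(aq) + PO₄³⁻(aq)
Let s be the solubility of Ag₃PO₄ here. The common ion gives [PO₄³⁻] ≈ 0.515 mol L⁻¹, and [Ag⁺] = 3s.
Ksp = [Ag⁺]^3[PO₄³⁻] = (3s)^3(0.515)
(3s)^3 = 5.23×10⁻¹⁸ / (0.515) = 1.02×10⁻¹⁷
s = 7.22×10⁻⁷ mol L⁻¹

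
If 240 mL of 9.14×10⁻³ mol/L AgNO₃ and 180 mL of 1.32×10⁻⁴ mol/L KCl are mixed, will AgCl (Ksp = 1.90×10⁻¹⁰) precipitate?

After mixing, V = 240 mL + 180 mL = 420 mL.
[Ag⁺] = (9.14×10⁻³)(240)/420 = 5.22×10⁻³ mol/L
[Cl⁻] = (1.32×10⁻⁴)(180)/420 = 5.66×10⁻⁵ mol/L
Q = [Ag⁺][Cl⁻] = 2.95×10⁻⁷
Because Q > Ksp (2.95×10⁻⁷ vs 1.90×10⁻¹⁰), a precipitate of AgCl forms.

Yes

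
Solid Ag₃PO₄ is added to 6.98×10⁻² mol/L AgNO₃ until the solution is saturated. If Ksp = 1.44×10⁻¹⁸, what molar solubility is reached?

Ag₃PO₄(s) ⇌ 3 Ag⁺(aq) + PO₄³⁻(aq)
Let s be the solubility of Ag₃PO₄ here. The common ion gives [Ag⁺] ≈ 6.98×10⁻² mol/L, and [PO₄³⁻] = s.
Ksp = [Ag⁺]^3[PO₄³⁻] = (6.98×10⁻²)^3s
s = 1.44×10⁻¹⁸ / (6.98×10⁻²)^3 = 4.23×10⁻¹⁵
s = 4.23×10⁻¹⁵ mol/L

4.23×10⁻¹⁵ M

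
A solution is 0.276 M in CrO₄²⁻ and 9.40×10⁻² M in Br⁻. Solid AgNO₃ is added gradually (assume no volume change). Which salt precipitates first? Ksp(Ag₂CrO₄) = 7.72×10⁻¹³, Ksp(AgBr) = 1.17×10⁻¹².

A salt starts to precipitate once the ion product Q reaches its Ksp.
For Ag₂CrO₄: [Ag⁺] = (Ksp/[CrO₄²⁻])^(1/2) = 1.67×10⁻⁶ M
For AgBr: [Ag⁺] = (Ksp/[Br⁻]) = 1.24×10⁻¹¹ M
AgBr requires the lower [Ag⁺], so it precipitates first.

AgBr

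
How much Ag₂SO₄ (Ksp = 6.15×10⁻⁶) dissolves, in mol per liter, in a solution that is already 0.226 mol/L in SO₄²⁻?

2.61×10⁻³ M

Ag₂SO₄(s) ⇌ 2 Ag⁺(aq) + SO₄²⁻(aq)
With SO₄²⁻ already at 0.226 mol/L and s small, take [SO₄²⁻] ≈ 0.226 mol/L and [Ag⁺] = 2s.
Ksp = [Ag⁺]^2[SO₄²⁻] = (2s)^2(0.226)
(2s)^2 = 6.15×10⁻⁶ / (0.226) = 2.72×10⁻⁵
s = 2.61×10⁻³ mol/L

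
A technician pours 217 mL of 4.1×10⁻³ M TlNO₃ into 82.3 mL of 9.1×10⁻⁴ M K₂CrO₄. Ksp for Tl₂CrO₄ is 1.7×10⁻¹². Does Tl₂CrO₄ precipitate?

Yes

Total volume after mixing = 217 + 82.3 = 299.3 mL.
[Tl⁺] = (4.1×10⁻³)(217)/299.3 = 3.0×10⁻³ M
[CrO₄²⁻] = (9.1×10⁻⁴)(82.3)/299.3 = 2.5×10⁻⁴ M
Q = [Tl⁺]^2[CrO₄²⁻] = 2.2×10⁻⁹
Q = 2.2×10⁻⁹ > Ksp = 1.7×10⁻¹², so the solution is supersaturated and Tl₂CrO₄ precipitates.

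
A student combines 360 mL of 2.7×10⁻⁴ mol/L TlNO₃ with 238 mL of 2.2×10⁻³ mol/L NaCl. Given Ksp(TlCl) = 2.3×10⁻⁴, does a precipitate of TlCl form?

After mixing, V = 360 mL + 238 mL = 598 mL.
[Tl⁺] = (2.7×10⁻⁴)(360)/598 = 1.6×10⁻⁴ mol/L
[Cl⁻] = (2.2×10⁻³)(238)/598 = 8.8×10⁻⁴ mol/L
Q = [Tl⁺][Cl⁻] = 1.4×10⁻⁷
Since Q (1.4×10⁻⁷) is less than Ksp (2.3×10⁻⁴), no TlCl precipitates.

No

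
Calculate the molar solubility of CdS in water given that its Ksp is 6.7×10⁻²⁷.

CdS(s) ⇌ Cd²⁺(aq) + S²⁻(aq)
For each mole of CdS that dissolves per liter, [Cd²⁺] = s and [S²⁻] = s; let s denote this solubility.
Ksp = [Cd²⁺][S²⁻] = s · s = s^2
s^2 = 6.7×10⁻²⁷
s = (6.7×10⁻²⁷)^(1/2) = 8.2×10⁻¹⁴ mol/L

8.2×10⁻¹⁴ M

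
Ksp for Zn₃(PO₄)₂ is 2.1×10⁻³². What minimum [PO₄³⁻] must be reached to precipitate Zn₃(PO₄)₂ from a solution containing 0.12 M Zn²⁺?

3.5×10⁻¹⁵ M

The threshold for precipitation is Q = Ksp.
Zn₃(PO₄)₂(s) ⇌ 3 Zn²⁺(aq) + 2 PO₄³⁻(aq)
Ksp = [Zn²⁺]^3[PO₄³⁻]^2 = [PO₄³⁻]^2(0.12)^3
[PO₄³⁻]^2 = 2.1×10⁻³² / (0.12)^3 = 1.2×10⁻²⁹
[PO₄³⁻] = 3.5×10⁻¹⁵ M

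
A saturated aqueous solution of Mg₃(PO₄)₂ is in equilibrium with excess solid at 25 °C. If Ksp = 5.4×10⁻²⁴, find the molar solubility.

8.7×10⁻⁶ M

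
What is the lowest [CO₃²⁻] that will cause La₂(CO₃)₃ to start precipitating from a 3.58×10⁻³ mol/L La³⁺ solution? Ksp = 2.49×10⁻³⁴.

Each salt precipitates once Q = Ksp for that salt.
La₂(CO₃)₃(s) ⇌ 2 La³⁺(aq) + 3 CO₃²⁻(aq)
Ksp = [La³⁺]^2[CO₃²⁻]^3 = [CO₃²⁻]^3(3.58×10⁻³)^2
[CO₃²⁻]^3 = 2.49×10⁻³⁴ / (3.58×10⁻³)^2 = 1.94×10⁻²⁹
[CO₃²⁻] = 2.69×10⁻¹⁰ mol/L

2.69×10⁻¹⁰ M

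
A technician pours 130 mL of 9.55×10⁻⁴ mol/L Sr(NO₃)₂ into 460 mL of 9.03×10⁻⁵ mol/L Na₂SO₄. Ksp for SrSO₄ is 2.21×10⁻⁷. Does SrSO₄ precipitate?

No

After mixing, V = 130 mL + 460 mL = 590 mL.
[Sr²⁺] = (9.55×10⁻⁴)(130)/590 = 2.10×10⁻⁴ mol/L
[SO₄²⁻] = (9.03×10⁻⁵)(460)/590 = 7.04×10⁻⁵ mol/L
Q = [Sr²⁺][SO₄²⁻] = 1.48×10⁻⁸
Q = 1.48×10⁻⁸ < Ksp = 2.21×10⁻⁷, so the solution is unsaturated and no precipitate forms.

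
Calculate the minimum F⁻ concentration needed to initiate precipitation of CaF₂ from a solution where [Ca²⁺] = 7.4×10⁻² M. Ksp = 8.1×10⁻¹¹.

The threshold for precipitation is Q = Ksp.
CaF₂(s) ⇌ Ca²⁺(aq) + 2 F⁻(aq)
Ksp = [Ca²⁺][F⁻]^2 = [F⁻]^2(7.4×10⁻²)
[F⁻]^2 = 8.1×10⁻¹¹ / (7.4×10⁻²) = 1.1×10⁻⁹
[F⁻] = 3.3×10⁻⁵ M

3.3×10⁻⁵ M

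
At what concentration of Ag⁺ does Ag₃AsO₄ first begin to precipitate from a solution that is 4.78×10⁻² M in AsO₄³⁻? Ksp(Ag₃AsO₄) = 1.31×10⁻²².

Precipitation of each salt begins when its ion product equals Ksp.
Ag₃AsO₄(s) ⇌ 3 Ag⁺(aq) + AsO₄³⁻(aq)
Ksp = [Ag⁺]^3[AsO₄³⁻] = [Ag⁺]^3(4.78×10⁻²)
[Ag⁺]^3 = 1.31×10⁻²² / (4.78×10⁻²) = 2.74×10⁻²¹
[Ag⁺] = 1.40×10⁻⁷ M

1.40×10⁻⁷ M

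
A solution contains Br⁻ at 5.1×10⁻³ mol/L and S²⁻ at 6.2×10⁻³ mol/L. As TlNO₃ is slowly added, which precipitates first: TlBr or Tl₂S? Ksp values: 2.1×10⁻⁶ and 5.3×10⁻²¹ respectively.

Tl₂S

Precipitation of each salt begins when its ion product equals Ksp.
For TlBr: [Tl⁺] = (Ksp/[Br⁻]) = 4.1×10⁻⁴ mol/L
For Tl₂S: [Tl⁺] = (Ksp/[S²⁻])^(1/2) = 9.2×10⁻¹⁰ mol/L
Since Tl₂S needs less Tl⁺ to reach saturation, it precipitates first.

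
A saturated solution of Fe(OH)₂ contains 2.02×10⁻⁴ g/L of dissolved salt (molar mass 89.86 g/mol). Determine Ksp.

Ksp = 4.54×10⁻¹⁷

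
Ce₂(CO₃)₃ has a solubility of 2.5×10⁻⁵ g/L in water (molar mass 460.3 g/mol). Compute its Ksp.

Molar solubility s = (2.5×10⁻⁵ g/L) / (460.3 g/mol) = 5.431×10⁻⁸ mol/L
Ce₂(CO₃)₃(s) ⇌ 2 Ce³⁺(aq) + 3 CO₃²⁻(aq)
Let s be the molar solubility. Then [Ce³⁺] = 2s and [CO₃²⁻] = 3s.
Ksp = [Ce³⁺]^2[CO₃²⁻]^3 = (2s)^2 · (3s)^3 = 108s^5
Ksp = 108 × (5.431×10⁻⁸)^5 = 5.1×10⁻³⁵

Ksp = 5.1×10⁻³⁵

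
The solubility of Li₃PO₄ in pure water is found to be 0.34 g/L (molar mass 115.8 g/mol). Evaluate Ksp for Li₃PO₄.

Molar solubility s = (0.34 g/L) / (115.8 g/mol) = 2.936×10⁻³ mol/L
Li₃PO₄(s) ⇌ 3 Li⁺(aq) + PO₄³⁻(aq)
Call the molar solubility s, so that [Li⁺] = 3s and [PO₄³⁻] = s.
Ksp = [Li⁺]^3[PO₄³⁻] = (3s)^3 · s = 27s^4
Ksp = 27 × (2.936×10⁻³)^4 = 2.0×10⁻⁹

Ksp = 2.0×10⁻⁹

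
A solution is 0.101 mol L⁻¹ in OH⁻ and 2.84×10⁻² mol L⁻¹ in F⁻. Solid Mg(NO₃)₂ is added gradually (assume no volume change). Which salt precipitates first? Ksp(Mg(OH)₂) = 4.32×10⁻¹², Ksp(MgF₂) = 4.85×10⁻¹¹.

Mg(OH)₂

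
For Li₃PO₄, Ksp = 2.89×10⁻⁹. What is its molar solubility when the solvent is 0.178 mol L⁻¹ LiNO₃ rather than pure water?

Li₃PO₄(s) ⇌ 3 Li⁺(aq) + PO₄³⁻(aq)
With Li⁺ already at 0.178 mol L⁻¹ and s small, take [Li⁺] ≈ 0.178 mol L⁻¹ and [PO₄³⁻] = s.
Ksp = [Li⁺]^3[PO₄³⁻] = (0.178)^3s
s = 2.89×10⁻⁹ / (0.178)^3 = 5.12×10⁻⁷
s = 5.12×10⁻⁷ mol L⁻¹

5.12×10⁻⁷ M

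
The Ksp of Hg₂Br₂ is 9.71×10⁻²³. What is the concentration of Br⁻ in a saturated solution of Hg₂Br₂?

5.79×10⁻⁸ M

Hg₂Br₂(s) ⇌ Hg₂²⁺(aq) + 2 Br⁻(aq)
Let s be the molar solubility. Then [Hg₂²⁺] = s and [Br⁻] = 2s.
Ksp = [Hg₂²⁺][Br⁻]^2 = s · (2s)^2 = 4s^3 = 9.71×10⁻²³
s = 2.90×10⁻⁸ mol/L
[Br⁻] = 2s = 5.79×10⁻⁸ mol/L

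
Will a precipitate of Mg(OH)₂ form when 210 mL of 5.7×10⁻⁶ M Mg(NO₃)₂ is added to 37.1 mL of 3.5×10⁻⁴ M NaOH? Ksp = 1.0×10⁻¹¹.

No

Total volume after mixing = 210 + 37.1 = 247.1 mL.
[Mg²⁺] = (5.7×10⁻⁶)(210)/247.1 = 4.8×10⁻⁶ M
[OH⁻] = (3.5×10⁻⁴)(37.1)/247.1 = 5.3×10⁻⁵ M
Q = [Mg²⁺][OH⁻]^2 = 1.3×10⁻¹⁴
Since Q (1.3×10⁻¹⁴) is less than Ksp (1.0×10⁻¹¹), no Mg(OH)₂ precipitates.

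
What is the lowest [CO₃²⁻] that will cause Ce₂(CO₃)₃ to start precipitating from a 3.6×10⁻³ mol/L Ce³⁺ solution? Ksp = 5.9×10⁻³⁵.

Each salt precipitates once Q = Ksp for that salt.
Ce₂(CO₃)₃(s) ⇌ 2 Ce³⁺(aq) + 3 CO₃²⁻(aq)
Ksp = [Ce³⁺]^2[CO₃²⁻]^3 = [CO₃²⁻]^3(3.6×10⁻³)^2
[CO₃²⁻]^3 = 5.9×10⁻³⁵ / (3.6×10⁻³)^2 = 4.6×10⁻³⁰
[CO₃²⁻] = 1.7×10⁻¹⁰ mol/L

1.7×10⁻¹⁰ M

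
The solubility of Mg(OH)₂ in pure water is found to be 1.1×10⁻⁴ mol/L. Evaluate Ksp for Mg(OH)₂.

Ksp = 5.3×10⁻¹²

Mg(OH)₂(s) ⇌ Mg²⁺(aq) + 2 OH⁻(aq)
For each mole of Mg(OH)₂ that dissolves per liter, [Mg²⁺] = s and [OH⁻] = 2s; let s denote this solubility.
Ksp = [Mg²⁺][OH⁻]^2 = s · (2s)^2 = 4s^3
Ksp = 4 × (1.1×10⁻⁴)^3 = 5.3×10⁻¹²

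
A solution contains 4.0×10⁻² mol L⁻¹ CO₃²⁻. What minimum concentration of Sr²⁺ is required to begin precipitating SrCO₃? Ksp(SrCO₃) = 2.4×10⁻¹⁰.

6.0×10⁻⁹ M

Precipitation of each salt begins when its ion product equals Ksp.
SrCO₃(s) ⇌ Sr²⁺(aq) + CO₃²⁻(aq)
Ksp = [Sr²⁺][CO₃²⁻] = [Sr²⁺](4.0×10⁻²)
[Sr²⁺] = 2.4×10⁻¹⁰ / (4.0×10⁻²) = 6.0×10⁻⁹
[Sr²⁺] = 6.0×10⁻⁹ mol L⁻¹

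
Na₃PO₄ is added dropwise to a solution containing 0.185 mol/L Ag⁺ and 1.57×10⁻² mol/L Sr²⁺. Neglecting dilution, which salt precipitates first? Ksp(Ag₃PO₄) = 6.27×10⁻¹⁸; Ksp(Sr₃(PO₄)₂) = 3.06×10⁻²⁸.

Ag₃PO₄

The threshold for precipitation is Q = Ksp.
For Ag₃PO₄: [PO₄³⁻] = (Ksp/[Ag⁺]^3) = 9.90×10⁻¹⁶ mol/L
For Sr₃(PO₄)₂: [PO₄³⁻] = (Ksp/[Sr²⁺]^3)^(1/2) = 8.89×10⁻¹² mol/L
The smaller threshold [PO₄³⁻] is reached first, so Ag₃PO₄ precipitates first.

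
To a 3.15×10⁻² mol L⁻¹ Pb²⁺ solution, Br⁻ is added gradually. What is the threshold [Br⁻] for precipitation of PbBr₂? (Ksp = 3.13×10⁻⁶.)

A salt starts to precipitate once the ion product Q reaches its Ksp.
PbBr₂(s) ⇌ Pb²⁺(aq) + 2 Br⁻(aq)
Ksp = [Pb²⁺][Br⁻]^2 = [Br⁻]^2(3.15×10⁻²)
[Br⁻]^2 = 3.13×10⁻⁶ / (3.15×10⁻²) = 9.94×10⁻⁵
[Br⁻] = 9.97×10⁻³ mol L⁻¹

9.97×10⁻³ M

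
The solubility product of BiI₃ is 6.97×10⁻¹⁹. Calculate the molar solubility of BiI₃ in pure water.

1.27×10⁻⁵ M

BiI₃(s) ⇌ Bi³⁺(aq) + 3 I⁻(aq)
Call the molar solubility s, so that [Bi³⁺] = s and [I⁻] = 3s.
Ksp = [Bi³⁺][I⁻]^3 = s · (3s)^3 = 27s^4
27s^4 = 6.97×10⁻¹⁹  ⇒  s^4 = 2.58×10⁻²⁰
s = (2.58×10⁻²⁰)^(1/4) = 1.27×10⁻⁵ mol L⁻¹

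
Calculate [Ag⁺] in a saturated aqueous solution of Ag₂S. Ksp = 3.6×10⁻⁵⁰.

Ag₂S(s) ⇌ 2 Ag⁺(aq) + S²⁻(aq)
With molar solubility s: [Ag⁺] = 2s, [S²⁻] = s.
Ksp = [Ag⁺]^2[S²⁻] = (2s)^2 · s = 4s^3 = 3.6×10⁻⁵⁰
s = 2.1×10⁻¹⁷ mol/L
[Ag⁺] = 2s = 4.2×10⁻¹⁷ mol/L

4.2×10⁻¹⁷ M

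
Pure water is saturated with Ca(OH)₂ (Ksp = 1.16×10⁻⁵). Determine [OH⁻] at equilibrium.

2.85×10⁻² M

Ca(OH)₂(s) ⇌ Ca²⁺(aq) + 2 OH⁻(aq)
With molar solubility s: [Ca²⁺] = s, [OH⁻] = 2s.
Ksp = [Ca²⁺][OH⁻]^2 = s · (2s)^2 = 4s^3 = 1.16×10⁻⁵
s = 1.43×10⁻² mol L⁻¹
[OH⁻] = 2s = 2.85×10⁻² mol L⁻¹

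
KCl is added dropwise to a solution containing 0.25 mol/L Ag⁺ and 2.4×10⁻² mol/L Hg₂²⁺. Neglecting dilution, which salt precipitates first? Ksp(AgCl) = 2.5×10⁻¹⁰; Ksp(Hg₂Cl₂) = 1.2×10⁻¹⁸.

Precipitation begins when Q = Ksp.
For AgCl: [Cl⁻] = (Ksp/[Ag⁺]) = 1.0×10⁻⁹ mol/L
For Hg₂Cl₂: [Cl⁻] = (Ksp/[Hg₂²⁺])^(1/2) = 7.1×10⁻⁹ mol/L
The smaller threshold [Cl⁻] is reached first, so AgCl precipitates first.

AgCl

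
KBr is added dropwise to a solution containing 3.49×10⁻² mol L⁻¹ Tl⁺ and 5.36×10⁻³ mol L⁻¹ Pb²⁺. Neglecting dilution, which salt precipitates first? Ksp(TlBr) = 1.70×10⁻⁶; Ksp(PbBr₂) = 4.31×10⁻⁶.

Precipitation of each salt begins when its ion product equals Ksp.
For TlBr: [Br⁻] = (Ksp/[Tl⁺]) = 4.87×10⁻⁵ mol L⁻¹
For PbBr₂: [Br⁻] = (Ksp/[Pb²⁺])^(1/2) = 2.84×10⁻² mol L⁻¹
Since TlBr needs less Br⁻ to reach saturation, it precipitates first.

TlBr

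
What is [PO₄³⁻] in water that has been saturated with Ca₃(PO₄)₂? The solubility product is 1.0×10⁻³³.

2.0×10⁻⁷ M

Ca₃(PO₄)₂(s) ⇌ 3 Ca²⁺(aq) + 2 PO₄³⁻(aq)
For each mole of Ca₃(PO₄)₂ that dissolves per liter, [Ca²⁺] = 3s and [PO₄³⁻] = 2s; let s denote this solubility.
Ksp = [Ca²⁺]^3[PO₄³⁻]^2 = (3s)^3 · (2s)^2 = 108s^5 = 1.0×10⁻³³
s = 9.8×10⁻⁸ M
[PO₄³⁻] = 2s = 2.0×10⁻⁷ M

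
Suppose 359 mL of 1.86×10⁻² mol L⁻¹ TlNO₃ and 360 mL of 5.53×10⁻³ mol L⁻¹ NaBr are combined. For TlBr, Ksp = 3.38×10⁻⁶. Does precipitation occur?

Yes

The combined volume is 719 mL.
[Tl⁺] = (1.86×10⁻²)(359)/719 = 9.29×10⁻³ mol L⁻¹
[Br⁻] = (5.53×10⁻³)(360)/719 = 2.77×10⁻³ mol L⁻¹
Q = [Tl⁺][Br⁻] = 2.57×10⁻⁵
Since Q (2.57×10⁻⁵) exceeds Ksp (3.38×10⁻⁶), TlBr will precipitate.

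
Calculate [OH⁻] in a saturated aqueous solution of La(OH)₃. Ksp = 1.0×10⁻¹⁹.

La(OH)₃(s) ⇌ La³⁺(aq) + 3 OH⁻(aq)
Call the molar solubility s, so that [La³⁺] = s and [OH⁻] = 3s.
Ksp = [La³⁺][OH⁻]^3 = s · (3s)^3 = 27s^4 = 1.0×10⁻¹⁹
s = 7.8×10⁻⁶ mol/L
[OH⁻] = 3s = 2.3×10⁻⁵ mol/L

2.3×10⁻⁵ M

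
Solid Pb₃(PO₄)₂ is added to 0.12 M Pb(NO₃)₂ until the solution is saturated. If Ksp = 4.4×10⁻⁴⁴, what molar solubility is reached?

2.5×10⁻²¹ M

Pb₃(PO₄)₂(s) ⇌ 3 Pb²⁺(aq) + 2 PO₄³⁻(aq)
Let s be the solubility of Pb₃(PO₄)₂ here. The common ion gives [Pb²⁺] ≈ 0.12 M, and [PO₄³⁻] = 2s.
Ksp = [Pb²⁺]^3[PO₄³⁻]^2 = (0.12)^3(2s)^2
(2s)^2 = 4.4×10⁻⁴⁴ / (0.12)^3 = 2.5×10⁻⁴¹
s = 2.5×10⁻²¹ M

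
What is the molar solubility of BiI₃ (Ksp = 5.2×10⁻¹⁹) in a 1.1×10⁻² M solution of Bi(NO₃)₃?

1.2×10⁻⁶ M

BiI₃(s) ⇌ Bi³⁺(aq) + 3 I⁻(aq)
The solution already contains Bi³⁺ at 1.1×10⁻² M. Let s be the molar solubility of BiI₃.
[Bi³⁺] ≈ 1.1×10⁻² M (common ion dominates); [I⁻] = 3s.
Ksp = [Bi³⁺][I⁻]^3 = (1.1×10⁻²)(3s)^3
(3s)^3 = 5.2×10⁻¹⁹ / (1.1×10⁻²) = 4.7×10⁻¹⁷
s = 1.2×10⁻⁶ M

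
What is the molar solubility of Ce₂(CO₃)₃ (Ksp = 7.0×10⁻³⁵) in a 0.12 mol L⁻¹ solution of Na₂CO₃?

1.0×10⁻¹⁶ M

Ce₂(CO₃)₃(s) ⇌ 2 Ce³⁺(aq) + 3 CO₃²⁻(aq)
With CO₃²⁻ already at 0.12 mol L⁻¹ and s small, take [CO₃²⁻] ≈ 0.12 mol L⁻¹ and [Ce³⁺] = 2s.
Ksp = [Ce³⁺]^2[CO₃²⁻]^3 = (2s)^2(0.12)^3
(2s)^2 = 7.0×10⁻³⁵ / (0.12)^3 = 4.1×10⁻³²
s = 1.0×10⁻¹⁶ mol L⁻¹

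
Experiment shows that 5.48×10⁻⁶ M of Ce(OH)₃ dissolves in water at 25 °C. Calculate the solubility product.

Ce(OH)₃(s) ⇌ Ce³⁺(aq) + 3 OH⁻(aq)
With molar solubility s: [Ce³⁺] = s, [OH⁻] = 3s.
Ksp = [Ce³⁺][OH⁻]^3 = s · (3s)^3 = 27s^4
Ksp = 27 × (5.48×10⁻⁶)^4 = 2.43×10⁻²⁰

Ksp = 2.43×10⁻²⁰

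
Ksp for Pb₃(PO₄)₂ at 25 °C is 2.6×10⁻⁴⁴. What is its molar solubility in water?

Pb₃(PO₄)₂(s) ⇌ 3 Pb²⁺(aq) + 2 PO₄³⁻(aq)
Let s be the molar solubility. Then [Pb²⁺] = 3s and [PO₄³⁻] = 2s.
Ksp = [Pb²⁺]^3[PO₄³⁻]^2 = (3s)^3 · (2s)^2 = 108s^5
108s^5 = 2.6×10⁻⁴⁴  ⇒  s^5 = 2.4×10⁻⁴⁶
s = 7.5×10⁻¹⁰ mol L⁻¹

7.5×10⁻¹⁰ M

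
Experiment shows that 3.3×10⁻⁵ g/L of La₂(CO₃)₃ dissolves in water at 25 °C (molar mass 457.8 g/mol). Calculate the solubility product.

Molar solubility s = (3.3×10⁻⁵ g/L) / (457.8 g/mol) = 7.208×10⁻⁸ mol/L
La₂(CO₃)₃(s) ⇌ 2 La³⁺(aq) + 3 CO₃²⁻(aq)
Call the molar solubility s, so that [La³⁺] = 2s and [CO₃²⁻] = 3s.
Ksp = [La³⁺]^2[CO₃²⁻]^3 = (2s)^2 · (3s)^3 = 108s^5
Ksp = 108 × (7.208×10⁻⁸)^5 = 2.1×10⁻³⁴

Ksp = 2.1×10⁻³⁴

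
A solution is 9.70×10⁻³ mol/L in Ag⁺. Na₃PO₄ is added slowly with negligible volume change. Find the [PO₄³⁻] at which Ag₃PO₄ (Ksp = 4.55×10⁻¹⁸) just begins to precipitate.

4.99×10⁻¹² M

Each salt precipitates once Q = Ksp for that salt.
Ag₃PO₄(s) ⇌ 3 Ag⁺(aq) + PO₄³⁻(aq)
Ksp = [Ag⁺]^3[PO₄³⁻] = [PO₄³⁻](9.70×10⁻³)^3
[PO₄³⁻] = 4.55×10⁻¹⁸ / (9.70×10⁻³)^3 = 4.99×10⁻¹²
[PO₄³⁻] = 4.99×10⁻¹² mol/L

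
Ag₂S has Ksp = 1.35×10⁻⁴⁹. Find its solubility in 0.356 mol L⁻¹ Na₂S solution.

Ag₂S(s) ⇌ 2 Ag⁺(aq) + S²⁻(aq)
With S²⁻ already at 0.356 mol L⁻¹ and s small, take [S²⁻] ≈ 0.356 mol L⁻¹ and [Ag⁺] = 2s.
Ksp = [Ag⁺]^2[S²⁻] = (2s)^2(0.356)
(2s)^2 = 1.35×10⁻⁴⁹ / (0.356) = 3.79×10⁻⁴⁹
s = 3.08×10⁻²⁵ mol L⁻¹

3.08×10⁻²⁵ M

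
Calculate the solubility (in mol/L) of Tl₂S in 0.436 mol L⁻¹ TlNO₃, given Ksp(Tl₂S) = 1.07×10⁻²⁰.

Tl₂S(s) ⇌ 2 Tl⁺(aq) + S²⁻(aq)
Let s be the solubility of Tl₂S here. The common ion gives [Tl⁺] ≈ 0.436 mol L⁻¹, and [S²⁻] = s.
Ksp = [Tl⁺]^2[S²⁻] = (0.436)^2s
s = 1.07×10⁻²⁰ / (0.436)^2 = 5.63×10⁻²⁰
s = 5.63×10⁻²⁰ mol L⁻¹

5.63×10⁻²⁰ M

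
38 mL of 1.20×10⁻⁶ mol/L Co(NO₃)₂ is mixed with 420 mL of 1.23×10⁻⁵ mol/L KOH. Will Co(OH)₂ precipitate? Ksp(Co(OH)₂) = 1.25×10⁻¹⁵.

No

The combined volume is 458 mL.
[Co²⁺] = (1.20×10⁻⁶)(38)/458 = 9.96×10⁻⁸ mol/L
[OH⁻] = (1.23×10⁻⁵)(420)/458 = 1.13×10⁻⁵ mol/L
Q = [Co²⁺][OH⁻]^2 = 1.27×10⁻¹⁷
Q < Ksp (1.27×10⁻¹⁷ vs 1.25×10⁻¹⁵); the solution remains unsaturated and no precipitate forms.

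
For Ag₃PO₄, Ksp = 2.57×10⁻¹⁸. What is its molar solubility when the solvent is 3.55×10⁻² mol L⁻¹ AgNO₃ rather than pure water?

Ag₃PO₄(s) ⇌ 3 Ag⁺(aq) + PO₄³⁻(aq)
Let s be the solubility of Ag₃PO₄ here. The common ion gives [Ag⁺] ≈ 3.55×10⁻² mol L⁻¹, and [PO₄³⁻] = s.
Ksp = [Ag⁺]^3[PO₄³⁻] = (3.55×10⁻²)^3s
s = 2.57×10⁻¹⁸ / (3.55×10⁻²)^3 = 5.74×10⁻¹⁴
s = 5.74×10⁻¹⁴ mol L⁻¹

5.74×10⁻¹⁴ M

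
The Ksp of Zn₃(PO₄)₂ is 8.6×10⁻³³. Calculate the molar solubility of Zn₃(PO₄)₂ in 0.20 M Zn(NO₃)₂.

5.2×10⁻¹⁶ M

Zn₃(PO₄)₂(s) ⇌ 3 Zn²⁺(aq) + 2 PO₄³⁻(aq)
The solution already contains Zn²⁺ at 0.20 M. Let s be the molar solubility of Zn₃(PO₄)₂.
[Zn²⁺] ≈ 0.20 M (common ion dominates); [PO₄³⁻] = 2s.
Ksp = [Zn²⁺]^3[PO₄³⁻]^2 = (0.20)^3(2s)^2
(2s)^2 = 8.6×10⁻³³ / (0.20)^3 = 1.1×10⁻³⁰
s = 5.2×10⁻¹⁶ M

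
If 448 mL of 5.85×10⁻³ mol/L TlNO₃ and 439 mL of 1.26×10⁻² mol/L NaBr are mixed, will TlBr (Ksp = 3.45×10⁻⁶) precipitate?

Yes

The combined volume is 887 mL.
[Tl⁺] = (5.85×10⁻³)(448)/887 = 2.95×10⁻³ mol/L
[Br⁻] = (1.26×10⁻²)(439)/887 = 6.24×10⁻³ mol/L
Q = [Tl⁺][Br⁻] = 1.84×10⁻⁵
Q = 1.84×10⁻⁵ > Ksp = 3.45×10⁻⁶, so the solution is supersaturated and TlBr precipitates.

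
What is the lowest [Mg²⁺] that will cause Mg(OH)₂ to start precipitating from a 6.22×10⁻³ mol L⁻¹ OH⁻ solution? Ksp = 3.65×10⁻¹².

9.43×10⁻⁸ M

The threshold for precipitation is Q = Ksp.
Mg(OH)₂(s) ⇌ Mg²⁺(aq) + 2 OH⁻(aq)
Ksp = [Mg²⁺][OH⁻]^2 = [Mg²⁺](6.22×10⁻³)^2
[Mg²⁺] = 3.65×10⁻¹² / (6.22×10⁻³)^2 = 9.43×10⁻⁸
[Mg²⁺] = 9.43×10⁻⁸ mol L⁻¹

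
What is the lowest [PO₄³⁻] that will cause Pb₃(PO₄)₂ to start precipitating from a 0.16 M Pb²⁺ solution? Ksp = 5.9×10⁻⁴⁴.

Precipitation of each salt begins when its ion product equals Ksp.
Pb₃(PO₄)₂(s) ⇌ 3 Pb²⁺(aq) + 2 PO₄³⁻(aq)
Ksp = [Pb²⁺]^3[PO₄³⁻]^2 = [PO₄³⁻]^2(0.16)^3
[PO₄³⁻]^2 = 5.9×10⁻⁴⁴ / (0.16)^3 = 1.4×10⁻⁴¹
[PO₄³⁻] = 3.8×10⁻²¹ M

3.8×10⁻²¹ M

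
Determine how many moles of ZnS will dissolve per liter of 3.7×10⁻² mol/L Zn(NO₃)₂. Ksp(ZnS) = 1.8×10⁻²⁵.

4.9×10⁻²⁴ M

ZnS(s) ⇌ Zn²⁺(aq) + S²⁻(aq)
Let s be the solubility of ZnS here. The common ion gives [Zn²⁺] ≈ 3.7×10⁻² mol/L, and [S²⁻] = s.
Ksp = [Zn²⁺][S²⁻] = (3.7×10⁻²)s
s = 1.8×10⁻²⁵ / (3.7×10⁻²) = 4.9×10⁻²⁴
s = 4.9×10⁻²⁴ mol/L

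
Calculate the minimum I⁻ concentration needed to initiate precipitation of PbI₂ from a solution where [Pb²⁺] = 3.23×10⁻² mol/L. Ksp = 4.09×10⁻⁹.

3.56×10⁻⁴ M

Each salt precipitates once Q = Ksp for that salt.
PbI₂(s) ⇌ Pb²⁺(aq) + 2 I⁻(aq)
Ksp = [Pb²⁺][I⁻]^2 = [I⁻]^2(3.23×10⁻²)
[I⁻]^2 = 4.09×10⁻⁹ / (3.23×10⁻²) = 1.27×10⁻⁷
[I⁻] = 3.56×10⁻⁴ mol/L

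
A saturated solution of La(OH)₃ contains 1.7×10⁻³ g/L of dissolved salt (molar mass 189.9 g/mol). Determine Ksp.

Ksp = 1.7×10⁻¹⁹

Molar solubility s = (1.7×10⁻³ g/L) / (189.9 g/mol) = 8.952×10⁻⁶ mol/L
La(OH)₃(s) ⇌ La³⁺(aq) + 3 OH⁻(aq)
Let s be the molar solubility. Then [La³⁺] = s and [OH⁻] = 3s.
Ksp = [La³⁺][OH⁻]^3 = s · (3s)^3 = 27s^4
Ksp = 27 × (8.952×10⁻⁶)^4 = 1.7×10⁻¹⁹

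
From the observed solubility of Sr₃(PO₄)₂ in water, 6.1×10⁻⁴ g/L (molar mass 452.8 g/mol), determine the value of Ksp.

Convert to molarity: s = 6.1×10⁻⁴ / 452.8 = 1.347×10⁻⁶ mol/L
Sr₃(PO₄)₂(s) ⇌ 3 Sr²⁺(aq) + 2 PO₄³⁻(aq)
If s mol/L of Sr₃(PO₄)₂ dissolves, [Sr²⁺] = 3s and [PO₄³⁻] = 2s.
Ksp = [Sr²⁺]^3[PO₄³⁻]^2 = (3s)^3 · (2s)^2 = 108s^5
Ksp = 108 × (1.347×10⁻⁶)^5 = 4.8×10⁻²⁸

Ksp = 4.8×10⁻²⁸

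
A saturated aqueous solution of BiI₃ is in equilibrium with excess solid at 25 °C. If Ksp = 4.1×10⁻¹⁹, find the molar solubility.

BiI₃(s) ⇌ Bi³⁺(aq) + 3 I⁻(aq)
With molar solubility s: [Bi³⁺] = s, [I⁻] = 3s.
Ksp = [Bi³⁺][I⁻]^3 = s · (3s)^3 = 27s^4
27s^4 = 4.1×10⁻¹⁹  ⇒  s^4 = 1.5×10⁻²⁰
s = (1.5×10⁻²⁰)^(1/4) = 1.1×10⁻⁵ M

1.1×10⁻⁵ M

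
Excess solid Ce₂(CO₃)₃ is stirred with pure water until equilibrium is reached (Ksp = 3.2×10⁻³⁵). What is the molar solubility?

4.9×10⁻⁸ M

Ce₂(CO₃)₃(s) ⇌ 2 Ce³⁺(aq) + 3 CO₃²⁻(aq)
For each mole of Ce₂(CO₃)₃ that dissolves per liter, [Ce³⁺] = 2s and [CO₃²⁻] = 3s; let s denote this solubility.
Ksp = [Ce³⁺]^2[CO₃²⁻]^3 = (2s)^2 · (3s)^3 = 108s^5
108s^5 = 3.2×10⁻³⁵  ⇒  s^5 = 3.0×10⁻³⁷
s = 4.9×10⁻⁸ mol/L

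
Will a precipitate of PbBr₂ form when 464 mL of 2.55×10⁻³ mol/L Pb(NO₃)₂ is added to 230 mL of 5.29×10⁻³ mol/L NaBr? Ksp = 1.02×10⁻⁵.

After mixing, V = 464 mL + 230 mL = 694 mL.
[Pb²⁺] = (2.55×10⁻³)(464)/694 = 1.70×10⁻³ mol/L
[Br⁻] = (5.29×10⁻³)(230)/694 = 1.75×10⁻³ mol/L
Q = [Pb²⁺][Br⁻]^2 = 5.24×10⁻⁹
Q < Ksp (5.24×10⁻⁹ vs 1.02×10⁻⁵); the solution remains unsaturated and no precipitate forms.

No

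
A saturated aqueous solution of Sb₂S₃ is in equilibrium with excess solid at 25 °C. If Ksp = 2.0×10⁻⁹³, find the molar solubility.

Sb₂S₃(s) ⇌ 2 Sb³⁺(aq) + 3 S²⁻(aq)
For each mole of Sb₂S₃ that dissolves per liter, [Sb³⁺] = 2s and [S²⁻] = 3s; let s denote this solubility.
Ksp = [Sb³⁺]^2[S²⁻]^3 = (2s)^2 · (3s)^3 = 108s^5
108s^5 = 2.0×10⁻⁹³  ⇒  s^5 = 1.9×10⁻⁹⁵
s = 1.1×10⁻¹⁹ mol L⁻¹

1.1×10⁻¹⁹ M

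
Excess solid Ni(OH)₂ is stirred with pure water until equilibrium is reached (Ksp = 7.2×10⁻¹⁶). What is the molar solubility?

5.6×10⁻⁶ M

Ni(OH)₂(s) ⇌ Ni²⁺(aq) + 2 OH⁻(aq)
Call the molar solubility s, so that [Ni²⁺] = s and [OH⁻] = 2s.
Ksp = [Ni²⁺][OH⁻]^2 = s · (2s)^2 = 4s^3
4s^3 = 7.2×10⁻¹⁶  ⇒  s^3 = 1.8×10⁻¹⁶
Taking the 3rd root, s = 5.6×10⁻⁶ mol L⁻¹.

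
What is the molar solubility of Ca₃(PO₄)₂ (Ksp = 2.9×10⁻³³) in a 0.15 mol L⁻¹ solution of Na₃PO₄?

Ca₃(PO₄)₂(s) ⇌ 3 Ca²⁺(aq) + 2 PO₄³⁻(aq)
PO₄³⁻ is already present at 0.15 mol L⁻¹. If s mol/L of Ca₃(PO₄)₂ dissolves, [Ca²⁺] = 3s while [PO₄³⁻] ≈ 0.15 mol L⁻¹.
Ksp = [Ca²⁺]^3[PO₄³⁻]^2 = (3s)^3(0.15)^2
(3s)^3 = 2.9×10⁻³³ / (0.15)^2 = 1.3×10⁻³¹
s = 1.7×10⁻¹¹ mol L⁻¹

1.7×10⁻¹¹ M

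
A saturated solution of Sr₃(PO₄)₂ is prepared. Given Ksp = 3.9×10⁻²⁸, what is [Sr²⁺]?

3.9×10⁻⁶ M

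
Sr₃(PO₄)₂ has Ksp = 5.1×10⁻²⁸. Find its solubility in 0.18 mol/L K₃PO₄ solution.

Sr₃(PO₄)₂(s) ⇌ 3 Sr²⁺(aq) + 2 PO₄³⁻(aq)
Let s be the solubility of Sr₃(PO₄)₂ here. The common ion gives [PO₄³⁻] ≈ 0.18 mol/L, and [Sr²⁺] = 3s.
Ksp = [Sr²⁺]^3[PO₄³⁻]^2 = (3s)^3(0.18)^2
(3s)^3 = 5.1×10⁻²⁸ / (0.18)^2 = 1.6×10⁻²⁶
s = 8.4×10⁻¹⁰ mol/L

8.4×10⁻¹⁰ M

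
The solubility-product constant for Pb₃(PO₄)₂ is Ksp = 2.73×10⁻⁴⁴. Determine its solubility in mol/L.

7.60×10⁻¹⁰ M

Pb₃(PO₄)₂(s) ⇌ 3 Pb²⁺(aq) + 2 PO₄³⁻(aq)
With molar solubility s: [Pb²⁺] = 3s, [PO₄³⁻] = 2s.
Ksp = [Pb²⁺]^3[PO₄³⁻]^2 = (3s)^3 · (2s)^2 = 108s^5
108s^5 = 2.73×10⁻⁴⁴  ⇒  s^5 = 2.53×10⁻⁴⁶
s = (2.53×10⁻⁴⁶)^(1/5) = 7.60×10⁻¹⁰ M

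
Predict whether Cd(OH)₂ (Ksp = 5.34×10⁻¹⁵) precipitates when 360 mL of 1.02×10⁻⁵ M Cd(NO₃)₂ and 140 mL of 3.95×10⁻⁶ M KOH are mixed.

The combined volume is 500 mL.
[Cd²⁺] = (1.02×10⁻⁵)(360)/500 = 7.34×10⁻⁶ M
[OH⁻] = (3.95×10⁻⁶)(140)/500 = 1.11×10⁻⁶ M
Q = [Cd²⁺][OH⁻]^2 = 8.98×10⁻¹⁸
Since Q (8.98×10⁻¹⁸) is less than Ksp (5.34×10⁻¹⁵), no Cd(OH)₂ precipitates.

No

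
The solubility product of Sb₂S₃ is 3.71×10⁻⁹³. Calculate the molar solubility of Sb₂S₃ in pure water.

Sb₂S₃(s) ⇌ 2 Sb³⁺(aq) + 3 S²⁻(aq)
Call the molar solubility s, so that [Sb³⁺] = 2s and [S²⁻] = 3s.
Ksp = [Sb³⁺]^2[S²⁻]^3 = (2s)^2 · (3s)^3 = 108s^5
108s^5 = 3.71×10⁻⁹³  ⇒  s^5 = 3.44×10⁻⁹⁵
s = (3.44×10⁻⁹⁵)^(1/5) = 1.28×10⁻¹⁹ mol/L

1.28×10⁻¹⁹ M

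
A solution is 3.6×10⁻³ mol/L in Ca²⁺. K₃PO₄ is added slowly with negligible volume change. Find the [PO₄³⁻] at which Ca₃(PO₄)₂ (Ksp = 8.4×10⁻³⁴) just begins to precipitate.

1.3×10⁻¹³ M

Each salt precipitates once Q = Ksp for that salt.
Ca₃(PO₄)₂(s) ⇌ 3 Ca²⁺(aq) + 2 PO₄³⁻(aq)
Ksp = [Ca²⁺]^3[PO₄³⁻]^2 = [PO₄³⁻]^2(3.6×10⁻³)^3
[PO₄³⁻]^2 = 8.4×10⁻³⁴ / (3.6×10⁻³)^3 = 1.8×10⁻²⁶
[PO₄³⁻] = 1.3×10⁻¹³ mol/L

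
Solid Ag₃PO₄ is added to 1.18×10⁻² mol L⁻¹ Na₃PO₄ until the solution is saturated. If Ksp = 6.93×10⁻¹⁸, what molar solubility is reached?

Ag₃PO₄(s) ⇌ 3 Ag⁺(aq) + PO₄³⁻(aq)
With PO₄³⁻ already at 1.18×10⁻² mol L⁻¹ and s small, take [PO₄³⁻] ≈ 1.18×10⁻² mol L⁻¹ and [Ag⁺] = 3s.
Ksp = [Ag⁺]^3[PO₄³⁻] = (3s)^3(1.18×10⁻²)
(3s)^3 = 6.93×10⁻¹⁸ / (1.18×10⁻²) = 5.87×10⁻¹⁶
s = 2.79×10⁻⁶ mol L⁻¹

2.79×10⁻⁶ M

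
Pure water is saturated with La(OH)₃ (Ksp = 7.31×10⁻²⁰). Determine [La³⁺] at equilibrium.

La(OH)₃(s) ⇌ La³⁺(aq) + 3 OH⁻(aq)
Let s be the molar solubility. Then [La³⁺] = s and [OH⁻] = 3s.
Ksp = [La³⁺][OH⁻]^3 = s · (3s)^3 = 27s^4 = 7.31×10⁻²⁰
s = 7.21×10⁻⁶ mol L⁻¹
[La³⁺] = s = 7.21×10⁻⁶ mol L⁻¹

7.21×10⁻⁶ M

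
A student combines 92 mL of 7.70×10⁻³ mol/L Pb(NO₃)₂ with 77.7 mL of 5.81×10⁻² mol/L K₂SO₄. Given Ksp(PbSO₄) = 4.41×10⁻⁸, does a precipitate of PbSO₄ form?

The combined volume is 169.7 mL.
[Pb²⁺] = (7.70×10⁻³)(92)/169.7 = 4.17×10⁻³ mol/L
[SO₄²⁻] = (5.81×10⁻²)(77.7)/169.7 = 2.66×10⁻² mol/L
Q = [Pb²⁺][SO₄²⁻] = 1.11×10⁻⁴
Since Q (1.11×10⁻⁴) exceeds Ksp (4.41×10⁻⁸), PbSO₄ will precipitate.

Yes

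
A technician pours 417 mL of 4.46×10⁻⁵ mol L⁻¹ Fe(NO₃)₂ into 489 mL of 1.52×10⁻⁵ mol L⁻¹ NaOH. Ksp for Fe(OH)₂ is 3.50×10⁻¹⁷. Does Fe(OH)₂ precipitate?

The combined volume is 906 mL.
[Fe²⁺] = (4.46×10⁻⁵)(417)/906 = 2.05×10⁻⁵ mol L⁻¹
[OH⁻] = (1.52×10⁻⁵)(489)/906 = 8.20×10⁻⁶ mol L⁻¹
Q = [Fe²⁺][OH⁻]^2 = 1.38×10⁻¹⁵
Since Q (1.38×10⁻¹⁵) exceeds Ksp (3.50×10⁻¹⁷), Fe(OH)₂ will precipitate.

Yes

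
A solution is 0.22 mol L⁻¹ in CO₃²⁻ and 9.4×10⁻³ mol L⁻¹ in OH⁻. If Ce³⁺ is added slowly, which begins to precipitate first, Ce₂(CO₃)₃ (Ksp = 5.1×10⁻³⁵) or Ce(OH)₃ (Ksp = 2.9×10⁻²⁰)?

Precipitation of each salt begins when its ion product equals Ksp.
For Ce₂(CO₃)₃: [Ce³⁺] = (Ksp/[CO₃²⁻]^3)^(1/2) = 6.9×10⁻¹⁷ mol L⁻¹
For Ce(OH)₃: [Ce³⁺] = (Ksp/[OH⁻]^3) = 3.5×10⁻¹⁴ mol L⁻¹
Ce₂(CO₃)₃ requires the lower [Ce³⁺], so it precipitates first.

Ce₂(CO₃)₃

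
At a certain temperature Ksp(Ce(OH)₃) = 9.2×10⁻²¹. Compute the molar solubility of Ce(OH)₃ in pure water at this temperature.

4.3×10⁻⁶ M

Ce(OH)₃(s) ⇌ Ce³⁺(aq) + 3 OH⁻(aq)
With molar solubility s: [Ce³⁺] = s, [OH⁻] = 3s.
Ksp = [Ce³⁺][OH⁻]^3 = s · (3s)^3 = 27s^4
27s^4 = 9.2×10⁻²¹  ⇒  s^4 = 3.4×10⁻²²
s = (3.4×10⁻²²)^(1/4) = 4.3×10⁻⁶ mol L⁻¹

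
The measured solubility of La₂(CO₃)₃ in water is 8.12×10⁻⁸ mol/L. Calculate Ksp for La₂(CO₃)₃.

Ksp = 3.81×10⁻³⁴

La₂(CO₃)₃(s) ⇌ 2 La³⁺(aq) + 3 CO₃²⁻(aq)
Call the molar solubility s, so that [La³⁺] = 2s and [CO₃²⁻] = 3s.
Ksp = [La³⁺]^2[CO₃²⁻]^3 = (2s)^2 · (3s)^3 = 108s^5
Ksp = 108 × (8.12×10⁻⁸)^5 = 3.81×10⁻³⁴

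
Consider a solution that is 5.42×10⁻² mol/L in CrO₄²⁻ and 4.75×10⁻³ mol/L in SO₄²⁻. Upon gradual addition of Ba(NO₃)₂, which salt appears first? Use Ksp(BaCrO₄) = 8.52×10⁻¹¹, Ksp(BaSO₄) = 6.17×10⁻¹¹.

BaCrO₄

Precipitation of each salt begins when its ion product equals Ksp.
For BaCrO₄: [Ba²⁺] = (Ksp/[CrO₄²⁻]) = 1.57×10⁻⁹ mol/L
For BaSO₄: [Ba²⁺] = (Ksp/[SO₄²⁻]) = 1.30×10⁻⁸ mol/L
BaCrO₄ requires the lower [Ba²⁺], so it precipitates first.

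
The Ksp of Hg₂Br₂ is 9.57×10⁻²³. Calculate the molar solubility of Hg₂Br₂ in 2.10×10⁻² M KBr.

2.17×10⁻¹⁹ M

Hg₂Br₂(s) ⇌ Hg₂²⁺(aq) + 2 Br⁻(aq)
Br⁻ is already present at 2.10×10⁻² M. If s mol/L of Hg₂Br₂ dissolves, [Hg₂²⁺] = s while [Br⁻] ≈ 2.10×10⁻² M.
Ksp = [Hg₂²⁺][Br⁻]^2 = s(2.10×10⁻²)^2
s = 9.57×10⁻²³ / (2.10×10⁻²)^2 = 2.17×10⁻¹⁹
s = 2.17×10⁻¹⁹ M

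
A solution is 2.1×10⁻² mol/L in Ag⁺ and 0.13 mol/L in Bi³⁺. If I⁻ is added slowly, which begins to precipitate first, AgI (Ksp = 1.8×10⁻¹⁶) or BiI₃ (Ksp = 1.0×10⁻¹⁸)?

The threshold for precipitation is Q = Ksp.
For AgI: [I⁻] = (Ksp/[Ag⁺]) = 8.6×10⁻¹⁵ mol/L
For BiI₃: [I⁻] = (Ksp/[Bi³⁺])^(1/3) = 2.0×10⁻⁶ mol/L
AgI requires the lower [I⁻], so it precipitates first.

AgI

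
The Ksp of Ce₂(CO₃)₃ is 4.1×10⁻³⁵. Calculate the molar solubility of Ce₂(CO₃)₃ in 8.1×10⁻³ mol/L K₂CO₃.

Ce₂(CO₃)₃(s) ⇌ 2 Ce³⁺(aq) + 3 CO₃²⁻(aq)
With CO₃²⁻ already at 8.1×10⁻³ mol/L and s small, take [CO₃²⁻] ≈ 8.1×10⁻³ mol/L and [Ce³⁺] = 2s.
Ksp = [Ce³⁺]^2[CO₃²⁻]^3 = (2s)^2(8.1×10⁻³)^3
(2s)^2 = 4.1×10⁻³⁵ / (8.1×10⁻³)^3 = 7.7×10⁻²⁹
s = 4.4×10⁻¹⁵ mol/L

4.4×10⁻¹⁵ M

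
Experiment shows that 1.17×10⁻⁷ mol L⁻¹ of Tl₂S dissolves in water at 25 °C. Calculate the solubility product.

Tl₂S(s) ⇌ 2 Tl⁺(aq) + S²⁻(aq)
Let s be the molar solubility. Then [Tl⁺] = 2s and [S²⁻] = s.
Ksp = [Tl⁺]^2[S²⁻] = (2s)^2 · s = 4s^3
Ksp = 4 × (1.17×10⁻⁷)^3 = 6.41×10⁻²¹

Ksp = 6.41×10⁻²¹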